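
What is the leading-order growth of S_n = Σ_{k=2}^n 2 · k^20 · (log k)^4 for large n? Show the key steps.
S_n ~ 2 · n^21 · (log n)^4 / 21

By integral comparison, S_n = ∫_1^n 2 · x^20 · (log x)^4 dx + O(n^20 · (log n)^4). For the integral, the leading term of ∫_1^n x^20 (log x)^4 dx is n^21/21 · (log n)^4 (by repeated integration by parts; each step lowers the log-exponent and produces a relatively O(1/log n) correction). Hence S_n ~ 2 · n^21 · (log n)^4 / 21.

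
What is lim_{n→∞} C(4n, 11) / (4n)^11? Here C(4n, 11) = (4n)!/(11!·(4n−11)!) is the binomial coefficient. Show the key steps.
lim = 1/11! = 1/39916800

With N = 4n → ∞: C(N, 11) / N^11 = [N(N−1)…(N−10)] / (11! · N^11) = (1/11!) · 1 · (1 − 1/(4n)) · … · (1 − 10/(4n)). Each factor → 1 as N → ∞, so the limit is 1/11! = 1/39916800.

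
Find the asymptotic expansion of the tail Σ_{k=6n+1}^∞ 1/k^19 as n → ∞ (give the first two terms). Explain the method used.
Σ_{k>6n} 1/k^19 = 1/(18 · (6n)^18) − 1/(2 · (6n)^19) + O(1/(6n)^20)

Compare to the integral: ∫_{6n}^∞ x^(−19) dx = [−x^(−18)/18]_{6n}^∞ = 1/((19−1)·(6n)^18). The Euler-Maclaurin correction adds −f(6n)/2 = −1/(2·(6n)^19). Euler-Maclaurin then gives
  Σ_{k>6n} 1/k^19 = ∫_{6n}^∞ dx/x^19 − 1/(2·(6n)^19) + O(1/(6n)^20).
(Equivalently this is ζ(19) − Σ_{k≤6n} 1/k^19.)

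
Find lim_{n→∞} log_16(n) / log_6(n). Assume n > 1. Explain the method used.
lim = ln(6) / ln(16) = log_16(6)

Change of base: log_16(n) = ln n / ln 16 and log_6(n) = ln n / ln 6. The ratio is (ln n / ln 16) · (ln 6 / ln n) = ln 6 / ln 16, a constant independent of n. So the limit is ln 6 / ln 16 = log_16(6).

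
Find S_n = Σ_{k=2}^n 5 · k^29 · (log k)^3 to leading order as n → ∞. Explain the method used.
S_n ~ n^30 · (log n)^3 / 6

By integral comparison, S_n = ∫_1^n 5 · x^29 · (log x)^3 dx + O(n^29 · (log n)^3). For the integral, the leading term of ∫_1^n x^29 (log x)^3 dx is n^30/30 · (log n)^3 (by repeated integration by parts; each step lowers the log-exponent and produces a relatively O(1/log n) correction). Hence S_n ~ n^30 · (log n)^3 / 6.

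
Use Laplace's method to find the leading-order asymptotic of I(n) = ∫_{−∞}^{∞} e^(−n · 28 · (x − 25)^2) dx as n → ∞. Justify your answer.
I(n) = sqrt(π/(28n))

Here φ(x) = 28 · (x − 25)^2 has its unique minimum at x* = 25 with φ(x*) = 0 and φ''(x*) = 56. Laplace's method gives
  I(n) ~ e^(−n φ(x*)) · sqrt(2π / (n · φ''(x*))) = sqrt(2π / (56n)) = sqrt(π/(28n)).
This is exact: substituting u = (x − 25)·sqrt(28n) gives I(n) = (1/sqrt(28n)) ∫_{−∞}^{∞} e^(−u^2) du = sqrt(π/(28n)).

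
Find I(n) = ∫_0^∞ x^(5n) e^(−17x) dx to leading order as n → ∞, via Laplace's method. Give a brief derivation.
I(n) ~ (sqrt(2π·5n) / 17) · (5n/(17e))^(5n)

Write the integrand as exp(5n ln x − 17x) and set f(x) = 5n ln x − 17x. Then f'(x) = 5n/x − 17 = 0 at x* = 5n/17, and f''(x*) = −5n/x*^2 = −17^2/(5n). Laplace's method (interior maximum) gives
  I(n) ~ e^(f(x*)) · sqrt(2π / |f''(x*)|)
        = exp(5n ln(5n/17) − 5n) · sqrt(2π · 5n / 17^2)
        = (5n/17)^(5n) e^(−5n) · sqrt(2π·5n) / 17
        = (sqrt(2π·5n) / 17) · (5n/(17e))^(5n).
This matches Γ(5n+1)/17^(5n+1) with Stirling applied to Γ.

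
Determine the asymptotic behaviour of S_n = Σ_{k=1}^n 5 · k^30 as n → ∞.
S_n ~ 5 · n^31 / 31

By integral comparison (Euler-Maclaurin), Σ_{k=1}^n 5 · k^30 = 5 · ∫_0^n x^30 dx + O(n^30) = 5 · n^31/31 + O(n^30). (Equivalently, Faulhaber's formula gives the same leading term.)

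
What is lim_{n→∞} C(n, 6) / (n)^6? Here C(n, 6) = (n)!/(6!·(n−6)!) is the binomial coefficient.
lim = 1/6! = 1/720

With N = n → ∞: C(N, 6) / N^6 = [N(N−1)…(N−5)] / (6! · N^6) = (1/6!) · 1 · (1 − 1/n) · … · (1 − 5/n). Each factor → 1 as N → ∞, so the limit is 1/6! = 1/720.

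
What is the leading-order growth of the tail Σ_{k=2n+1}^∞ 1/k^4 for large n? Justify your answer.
Σ_{k>2n} 1/k^4 ~ 1/(3 · (2n)^3)

Compare to the integral: ∫_{2n}^∞ x^(−4) dx = [−x^(−3)/3]_{2n}^∞ = 1/((4−1)·(2n)^3). Euler-Maclaurin then gives
  Σ_{k>2n} 1/k^4 = ∫_{2n}^∞ dx/x^4 − 1/(2·(2n)^4) + O(1/(2n)^5).
(Equivalently this is ζ(4) − Σ_{k≤2n} 1/k^4.)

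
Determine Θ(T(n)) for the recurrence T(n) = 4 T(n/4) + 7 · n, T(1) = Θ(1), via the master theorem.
T(n) = Θ(n log n)

log_4 4 = 1, and f(n) = 7 · n = Θ(n^(log_4 4)). This is Case 2 of the master theorem: T(n) = Θ(f(n) · log n) = Θ(n log n).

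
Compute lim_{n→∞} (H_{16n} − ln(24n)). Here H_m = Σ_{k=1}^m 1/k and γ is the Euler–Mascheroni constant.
lim = ln(2/3) + γ

By Euler-Maclaurin, H_m = ln m + γ + O(1/m). So
  H_{16n} − ln(24n) = ln(16n) + γ − ln(24n) + O(1/n)
                       = ln(16/24) + γ + O(1/n).
Hence the limit is ln(16/24) + γ (= ln(2/3)).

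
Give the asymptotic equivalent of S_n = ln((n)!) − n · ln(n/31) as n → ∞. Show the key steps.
S_n ~ n · (ln 31 − 1) + O(ln n)

Stirling: ln((n)!) = n ln(n) − n + O(ln n).
  S_n = n ln(n) − n − n ln(n/31) + O(ln n)
      = n ln(n) − n ln n + n ln 31 − n + O(ln n)
      = n ln 31 − n + O(ln n)
      = n (ln 31 − 1) + O(ln n).
Numerically ln(31) − 1 ≈ 2.4340.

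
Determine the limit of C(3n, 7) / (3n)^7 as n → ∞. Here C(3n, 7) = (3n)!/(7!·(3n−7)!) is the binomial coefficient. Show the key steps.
lim = 1/7! = 1/5040

With N = 3n → ∞: C(N, 7) / N^7 = [N(N−1)…(N−6)] / (7! · N^7) = (1/7!) · 1 · (1 − 1/(3n)) · … · (1 − 6/(3n)). Each factor → 1 as N → ∞, so the limit is 1/7! = 1/5040.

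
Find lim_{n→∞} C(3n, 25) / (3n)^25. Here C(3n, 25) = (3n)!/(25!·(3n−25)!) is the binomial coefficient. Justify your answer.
lim = 1/25! = 1/15511210043330985984000000

With N = 3n → ∞: C(N, 25) / N^25 = [N(N−1)…(N−24)] / (25! · N^25) = (1/25!) · 1 · (1 − 1/(3n)) · … · (1 − 24/(3n)). Each factor → 1 as N → ∞, so the limit is 1/25! = 1/15511210043330985984000000.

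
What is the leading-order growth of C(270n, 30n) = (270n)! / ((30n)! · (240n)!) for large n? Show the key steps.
C(270n, 30n) ~ (387420489/16777216)^(30n) · sqrt(9/(16π·30n))

Write N = 30n. Apply Stirling to each factorial:
  (9N)! ~ sqrt(2π·9N) · (9N/e)^(9N),
  N! ~ sqrt(2π N) · (N/e)^N,
  (8N)! ~ sqrt(2π·8N) · (8N/e)^(8N).
The exponential factors combine to (9N)^(9N) / (N^N · (8N)^(8N)) = 9^(9N)/8^(8N) = (9^9/8^8)^N = (387420489/16777216)^N.
The square-root prefactors combine to sqrt(2π·9N) / (sqrt(2π N)·sqrt(2π·8N)) = sqrt(9 / (2π·8·N)) = sqrt(9/(16π·30n)).
Substituting N = 30n: C(270n, 30n) ~ (387420489/16777216)^(30n) · sqrt(9/(16π·30n)).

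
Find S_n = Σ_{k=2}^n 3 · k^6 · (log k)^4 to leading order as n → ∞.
S_n ~ 3 · n^7 · (log n)^4 / 7

By integral comparison, S_n = ∫_1^n 3 · x^6 · (log x)^4 dx + O(n^6 · (log n)^4). For the integral, the leading term of ∫_1^n x^6 (log x)^4 dx is n^7/7 · (log n)^4 (by repeated integration by parts; each step lowers the log-exponent and produces a relatively O(1/log n) correction). Hence S_n ~ 3 · n^7 · (log n)^4 / 7.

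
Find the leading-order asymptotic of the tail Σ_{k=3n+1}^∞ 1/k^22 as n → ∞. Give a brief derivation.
Σ_{k>3n} 1/k^22 ~ 1/(21 · (3n)^21)

Compare to the integral: ∫_{3n}^∞ x^(−22) dx = [−x^(−21)/21]_{3n}^∞ = 1/((22−1)·(3n)^21). Euler-Maclaurin then gives
  Σ_{k>3n} 1/k^22 = ∫_{3n}^∞ dx/x^22 − 1/(2·(3n)^22) + O(1/(3n)^23).
(Equivalently this is ζ(22) − Σ_{k≤3n} 1/k^22.)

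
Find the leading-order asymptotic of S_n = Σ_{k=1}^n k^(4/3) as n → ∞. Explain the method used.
S_n ~ (3/7) · n^(7/3)

Integral comparison: Σ_{k=1}^n k^(4/3) = ∫_0^n x^(4/3) dx + O(n^(4/3)). The integral is n^(1 + 4/3) / (1 + 4/3) = n^((4+3)/3) / ((4+3)/3) = (3/7) · n^(7/3).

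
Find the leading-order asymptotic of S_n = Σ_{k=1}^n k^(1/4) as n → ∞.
S_n ~ (4/5) · n^(5/4)

Integral comparison: Σ_{k=1}^n k^(1/4) = ∫_0^n x^(1/4) dx + O(n^(1/4)). The integral is n^(1 + 1/4) / (1 + 1/4) = n^((1+4)/4) / ((1+4)/4) = (4/5) · n^(5/4).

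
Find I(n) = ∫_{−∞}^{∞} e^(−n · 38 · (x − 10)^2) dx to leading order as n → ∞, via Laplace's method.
I(n) = sqrt(π/(38n))

Here φ(x) = 38 · (x − 10)^2 has its unique minimum at x* = 10 with φ(x*) = 0 and φ''(x*) = 76. Laplace's method gives
  I(n) ~ e^(−n φ(x*)) · sqrt(2π / (n · φ''(x*))) = sqrt(2π / (76n)) = sqrt(π/(38n)).
This is exact: substituting u = (x − 10)·sqrt(38n) gives I(n) = (1/sqrt(38n)) ∫_{−∞}^{∞} e^(−u^2) du = sqrt(π/(38n)).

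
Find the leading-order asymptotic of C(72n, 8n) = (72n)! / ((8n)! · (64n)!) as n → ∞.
C(72n, 8n) ~ (387420489/16777216)^(8n) · sqrt(9/(16π·8n))

Write N = 8n. Apply Stirling to each factorial:
  (9N)! ~ sqrt(2π·9N) · (9N/e)^(9N),
  N! ~ sqrt(2π N) · (N/e)^N,
  (8N)! ~ sqrt(2π·8N) · (8N/e)^(8N).
The exponential factors combine to (9N)^(9N) / (N^N · (8N)^(8N)) = 9^(9N)/8^(8N) = (9^9/8^8)^N = (387420489/16777216)^N.
The square-root prefactors combine to sqrt(2π·9N) / (sqrt(2π N)·sqrt(2π·8N)) = sqrt(9 / (2π·8·N)) = sqrt(9/(16π·8n)).
Substituting N = 8n: C(72n, 8n) ~ (387420489/16777216)^(8n) · sqrt(9/(16π·8n)).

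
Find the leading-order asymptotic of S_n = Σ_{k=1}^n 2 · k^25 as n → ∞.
S_n ~ n^26 / 13

By integral comparison (Euler-Maclaurin), Σ_{k=1}^n 2 · k^25 = 2 · ∫_0^n x^25 dx + O(n^25) = 2 · n^26/26 = n^26 / 13 + O(n^25). (Equivalently, Faulhaber's formula gives the same leading term.)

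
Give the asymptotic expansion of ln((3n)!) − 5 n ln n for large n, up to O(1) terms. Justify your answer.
ln((3n)!) − 5 n ln n = −2 n ln n + 3(ln 3 − 1) n + (1/2) ln(2π·3n) + O(1/n)

Stirling: ln((3n)!) = 3n ln(3n) − 3n + (1/2) ln(2π·3n) + O(1/n).
Expand 3n ln(3n) = 3n (ln n + ln 3) = 3n ln n + 3n ln 3.
Subtract 5n ln n: leading term is (3 − 5) n ln n = −2 n ln n. The next term is 3n ln 3 − 3n = 3(ln 3 − 1) n. Then the (1/2) ln(2π·3n) correction.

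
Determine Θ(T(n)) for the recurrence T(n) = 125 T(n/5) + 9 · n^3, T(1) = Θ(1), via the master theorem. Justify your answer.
T(n) = Θ(n^3 log n)

log_5 125 = 3, and f(n) = 9 · n^3 = Θ(n^(log_5 125)). This is Case 2 of the master theorem: T(n) = Θ(f(n) · log n) = Θ(n^3 log n).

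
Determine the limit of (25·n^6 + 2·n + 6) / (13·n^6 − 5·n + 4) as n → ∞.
lim = 25/13

For large n the leading n^6 terms dominate both numerator and denominator. Dividing top and bottom by n^6, every other term tends to 0, leaving 25/13.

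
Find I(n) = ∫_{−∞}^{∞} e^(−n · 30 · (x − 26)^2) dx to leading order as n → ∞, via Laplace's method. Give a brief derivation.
I(n) = sqrt(π/(30n))

Here φ(x) = 30 · (x − 26)^2 has its unique minimum at x* = 26 with φ(x*) = 0 and φ''(x*) = 60. Laplace's method gives
  I(n) ~ e^(−n φ(x*)) · sqrt(2π / (n · φ''(x*))) = sqrt(2π / (60n)) = sqrt(π/(30n)).
This is exact: substituting u = (x − 26)·sqrt(30n) gives I(n) = (1/sqrt(30n)) ∫_{−∞}^{∞} e^(−u^2) du = sqrt(π/(30n)).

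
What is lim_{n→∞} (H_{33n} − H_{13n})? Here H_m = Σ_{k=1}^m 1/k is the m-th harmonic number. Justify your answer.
lim = ln(33/13)

Euler-Maclaurin gives H_m = ln m + γ + 1/(2m) + O(1/m^2). The γ and O(1/m) terms cancel in the difference:
  H_{33n} − H_{13n} = ln(33n) − ln(13n) + O(1/n) = ln(33/13) + O(1/n).
Hence the limit is ln(33/13).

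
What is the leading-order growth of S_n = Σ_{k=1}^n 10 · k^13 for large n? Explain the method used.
S_n ~ 5 · n^14 / 7

By integral comparison (Euler-Maclaurin), Σ_{k=1}^n 10 · k^13 = 10 · ∫_0^n x^13 dx + O(n^13) = 10 · n^14/14 = 5 · n^14 / 7 + O(n^13). (Equivalently, Faulhaber's formula gives the same leading term.)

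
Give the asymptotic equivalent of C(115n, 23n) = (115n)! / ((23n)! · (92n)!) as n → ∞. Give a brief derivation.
C(115n, 23n) ~ (3125/256)^(23n) · sqrt(5/(8π·23n))

Write N = 23n. Apply Stirling to each factorial:
  (5N)! ~ sqrt(2π·5N) · (5N/e)^(5N),
  N! ~ sqrt(2π N) · (N/e)^N,
  (4N)! ~ sqrt(2π·4N) · (4N/e)^(4N).
The exponential factors combine to (5N)^(5N) / (N^N · (4N)^(4N)) = 5^(5N)/4^(4N) = (5^5/4^4)^N = (3125/256)^N.
The square-root prefactors combine to sqrt(2π·5N) / (sqrt(2π N)·sqrt(2π·4N)) = sqrt(5 / (2π·4·N)) = sqrt(5/(8π·23n)).
Substituting N = 23n: C(115n, 23n) ~ (3125/256)^(23n) · sqrt(5/(8π·23n)).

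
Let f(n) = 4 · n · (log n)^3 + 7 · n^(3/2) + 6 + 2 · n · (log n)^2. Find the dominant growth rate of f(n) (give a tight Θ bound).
f(n) ∈ Θ(n^(3/2))

Compare the terms by growth order. For large n, n^a · (log n)^b dominates n^a' · (log n)^b' iff a > a', or (a = a' and b > b'). Ranking the 4 terms shows the dominant one is 7 · n^(3/2). Hence f(n) ∈ Θ(n^(3/2)).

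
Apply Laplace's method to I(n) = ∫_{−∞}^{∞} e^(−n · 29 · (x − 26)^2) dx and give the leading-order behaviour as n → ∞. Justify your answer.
I(n) = sqrt(π/(29n))

Here φ(x) = 29 · (x − 26)^2 has its unique minimum at x* = 26 with φ(x*) = 0 and φ''(x*) = 58. Laplace's method gives
  I(n) ~ e^(−n φ(x*)) · sqrt(2π / (n · φ''(x*))) = sqrt(2π / (58n)) = sqrt(π/(29n)).
This is exact: substituting u = (x − 26)·sqrt(29n) gives I(n) = (1/sqrt(29n)) ∫_{−∞}^{∞} e^(−u^2) du = sqrt(π/(29n)).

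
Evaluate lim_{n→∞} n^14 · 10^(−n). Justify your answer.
lim = 0

Exponentials with base > 1 dominate every fixed polynomial: for any fixed c, n^c / 10^n → 0 as n → ∞ (e.g. by the ratio test, or by writing 10^n = e^(n ln 10) and noting e^(n ln 10) / n^c → ∞). Hence n^14 · 10^(−n) = n^14 / 10^n → 0.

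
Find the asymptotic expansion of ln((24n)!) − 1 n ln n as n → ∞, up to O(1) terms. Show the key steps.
ln((24n)!) − 1 n ln n = 23 n ln n + 24(ln 24 − 1) n + (1/2) ln(2π·24n) + O(1/n)

Stirling: ln((24n)!) = 24n ln(24n) − 24n + (1/2) ln(2π·24n) + O(1/n).
Expand 24n ln(24n) = 24n (ln n + ln 24) = 24n ln n + 24n ln 24.
Subtract 1n ln n: leading term is (24 − 1) n ln n = 23 n ln n. The next term is 24n ln 24 − 24n = 24(ln 24 − 1) n. Then the (1/2) ln(2π·24n) correction.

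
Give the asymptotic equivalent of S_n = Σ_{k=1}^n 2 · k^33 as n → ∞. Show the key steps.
S_n ~ n^34 / 17

By integral comparison (Euler-Maclaurin), Σ_{k=1}^n 2 · k^33 = 2 · ∫_0^n x^33 dx + O(n^33) = 2 · n^34/34 = n^34 / 17 + O(n^33). (Equivalently, Faulhaber's formula gives the same leading term.)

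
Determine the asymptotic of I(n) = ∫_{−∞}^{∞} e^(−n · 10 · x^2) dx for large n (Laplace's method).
I(n) = sqrt(π/(10n))

Here φ(x) = 10 · x^2 has its unique minimum at x* = 0 with φ(x*) = 0 and φ''(x*) = 20. Laplace's method gives
  I(n) ~ e^(−n φ(x*)) · sqrt(2π / (n · φ''(x*))) = sqrt(2π / (20n)) = sqrt(π/(10n)).
This is exact: substituting u = (x − 0)·sqrt(10n) gives I(n) = (1/sqrt(10n)) ∫_{−∞}^{∞} e^(−u^2) du = sqrt(π/(10n)).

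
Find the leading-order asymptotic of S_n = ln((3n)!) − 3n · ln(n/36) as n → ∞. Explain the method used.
S_n ~ 3n · (ln 108 − 1) + O(ln n)

Stirling: ln((3n)!) = 3n ln(3n) − 3n + O(ln n).
  S_n = 3n ln(3n) − 3n − 3n ln(n/36) + O(ln n)
      = 3n ln(3n) − 3n ln n + 3n ln 36 − 3n + O(ln n)
      = 3n ln 3 + 3n ln 36 − 3n + O(ln n)
      = 3n (ln 108 − 1) + O(ln n).
Numerically ln(108) − 1 ≈ 3.6821.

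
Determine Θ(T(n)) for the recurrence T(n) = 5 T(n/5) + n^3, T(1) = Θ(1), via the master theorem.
T(n) = Θ(n^3)

log_5 5 ≈ 1.000. f(n) = n^3 dominates n^(log_5 5) since 3 > 1.000, and the regularity condition a·f(n/b) = 5·(n/5)^3 = (5/125)·n^3 ≤ c·f(n) holds with c = 5/125 ≈ 0.04 < 1. So this is Case 3: T(n) = Θ(f(n)) = Θ(n^3).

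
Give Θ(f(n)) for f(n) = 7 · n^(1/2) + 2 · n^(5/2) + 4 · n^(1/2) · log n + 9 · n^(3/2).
f(n) ∈ Θ(n^(5/2))

Compare the terms by growth order. For large n, n^a · (log n)^b dominates n^a' · (log n)^b' iff a > a', or (a = a' and b > b'). Ranking the 4 terms shows the dominant one is 2 · n^(5/2). Hence f(n) ∈ Θ(n^(5/2)).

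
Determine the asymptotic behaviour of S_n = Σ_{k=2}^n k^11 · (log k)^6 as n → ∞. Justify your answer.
S_n ~ n^12 · (log n)^6 / 12

By integral comparison, S_n = ∫_1^n x^11 · (log x)^6 dx + O(n^11 · (log n)^6). For the integral, the leading term of ∫_1^n x^11 (log x)^6 dx is n^12/12 · (log n)^6 (by repeated integration by parts; each step lowers the log-exponent and produces a relatively O(1/log n) correction). Hence S_n ~ n^12 · (log n)^6 / 12.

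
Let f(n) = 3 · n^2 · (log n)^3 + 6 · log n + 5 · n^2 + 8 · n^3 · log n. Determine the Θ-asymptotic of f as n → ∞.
f(n) ∈ Θ(n^3 · log n)

Compare the terms by growth order. For large n, n^a · (log n)^b dominates n^a' · (log n)^b' iff a > a', or (a = a' and b > b'). Ranking the 4 terms shows the dominant one is 8 · n^3 · log n. Hence f(n) ∈ Θ(n^3 · log n).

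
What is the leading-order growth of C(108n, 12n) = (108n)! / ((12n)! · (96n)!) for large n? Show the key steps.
C(108n, 12n) ~ (387420489/16777216)^(12n) · sqrt(9/(16π·12n))

Write N = 12n. Apply Stirling to each factorial:
  (9N)! ~ sqrt(2π·9N) · (9N/e)^(9N),
  N! ~ sqrt(2π N) · (N/e)^N,
  (8N)! ~ sqrt(2π·8N) · (8N/e)^(8N).
The exponential factors combine to (9N)^(9N) / (N^N · (8N)^(8N)) = 9^(9N)/8^(8N) = (9^9/8^8)^N = (387420489/16777216)^N.
The square-root prefactors combine to sqrt(2π·9N) / (sqrt(2π N)·sqrt(2π·8N)) = sqrt(9 / (2π·8·N)) = sqrt(9/(16π·12n)).
Substituting N = 12n: C(108n, 12n) ~ (387420489/16777216)^(12n) · sqrt(9/(16π·12n)).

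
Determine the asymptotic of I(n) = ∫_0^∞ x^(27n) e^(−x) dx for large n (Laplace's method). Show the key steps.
I(n) ~ sqrt(2π·27n) · (27n/e)^(27n)

Write the integrand as exp(27n ln x − x) and set f(x) = 27n ln x − x. Then f'(x) = 27n/x − 1 = 0 at x* = 27n, and f''(x*) = −27n/x*^2 = −1/(27n). Laplace's method (interior maximum) gives
  I(n) ~ e^(f(x*)) · sqrt(2π / |f''(x*)|)
        = exp(27n ln(27n) − 27n) · sqrt(2π · 27n)
        = (27n)^(27n) e^(−27n) · sqrt(2π·27n)
        = sqrt(2π·27n) · (27n/e)^(27n).
This matches Γ(27n+1) with Stirling applied to Γ.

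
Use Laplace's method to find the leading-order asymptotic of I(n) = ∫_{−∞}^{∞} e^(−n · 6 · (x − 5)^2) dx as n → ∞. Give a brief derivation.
I(n) = sqrt(π/(6n))

Here φ(x) = 6 · (x − 5)^2 has its unique minimum at x* = 5 with φ(x*) = 0 and φ''(x*) = 12. Laplace's method gives
  I(n) ~ e^(−n φ(x*)) · sqrt(2π / (n · φ''(x*))) = sqrt(2π / (12n)) = sqrt(π/(6n)).
This is exact: substituting u = (x − 5)·sqrt(6n) gives I(n) = (1/sqrt(6n)) ∫_{−∞}^{∞} e^(−u^2) du = sqrt(π/(6n)).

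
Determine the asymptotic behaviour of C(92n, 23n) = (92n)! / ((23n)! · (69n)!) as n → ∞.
C(92n, 23n) ~ (256/27)^(23n) · sqrt(2/(3π·23n))

Write N = 23n. Apply Stirling to each factorial:
  (4N)! ~ sqrt(2π·4N) · (4N/e)^(4N),
  N! ~ sqrt(2π N) · (N/e)^N,
  (3N)! ~ sqrt(2π·3N) · (3N/e)^(3N).
The exponential factors combine to (4N)^(4N) / (N^N · (3N)^(3N)) = 4^(4N)/3^(3N) = (4^4/3^3)^N = (256/27)^N.
The square-root prefactors combine to sqrt(2π·4N) / (sqrt(2π N)·sqrt(2π·3N)) = sqrt(4 / (2π·3·N)) = sqrt(2/(3π·23n)).
Substituting N = 23n: C(92n, 23n) ~ (256/27)^(23n) · sqrt(2/(3π·23n)).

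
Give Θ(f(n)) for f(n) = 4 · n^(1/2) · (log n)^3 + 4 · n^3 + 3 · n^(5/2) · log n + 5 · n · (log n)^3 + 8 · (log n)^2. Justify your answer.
f(n) ∈ Θ(n^3)

Compare the terms by growth order. For large n, n^a · (log n)^b dominates n^a' · (log n)^b' iff a > a', or (a = a' and b > b'). Ranking the 5 terms shows the dominant one is 4 · n^3. Hence f(n) ∈ Θ(n^3).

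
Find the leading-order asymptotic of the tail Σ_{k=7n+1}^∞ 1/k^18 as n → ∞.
Σ_{k>7n} 1/k^18 ~ 1/(17 · (7n)^17)

Compare to the integral: ∫_{7n}^∞ x^(−18) dx = [−x^(−17)/17]_{7n}^∞ = 1/((18−1)·(7n)^17). Euler-Maclaurin then gives
  Σ_{k>7n} 1/k^18 = ∫_{7n}^∞ dx/x^18 − 1/(2·(7n)^18) + O(1/(7n)^19).
(Equivalently this is ζ(18) − Σ_{k≤7n} 1/k^18.)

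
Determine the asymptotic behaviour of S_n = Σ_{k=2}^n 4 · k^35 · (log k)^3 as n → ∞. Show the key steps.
S_n ~ n^36 · (log n)^3 / 9

By integral comparison, S_n = ∫_1^n 4 · x^35 · (log x)^3 dx + O(n^35 · (log n)^3). For the integral, the leading term of ∫_1^n x^35 (log x)^3 dx is n^36/36 · (log n)^3 (by repeated integration by parts; each step lowers the log-exponent and produces a relatively O(1/log n) correction). Hence S_n ~ n^36 · (log n)^3 / 9.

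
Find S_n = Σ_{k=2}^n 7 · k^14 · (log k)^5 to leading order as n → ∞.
S_n ~ 7 · n^15 · (log n)^5 / 15

By integral comparison, S_n = ∫_1^n 7 · x^14 · (log x)^5 dx + O(n^14 · (log n)^5). For the integral, the leading term of ∫_1^n x^14 (log x)^5 dx is n^15/15 · (log n)^5 (by repeated integration by parts; each step lowers the log-exponent and produces a relatively O(1/log n) correction). Hence S_n ~ 7 · n^15 · (log n)^5 / 15.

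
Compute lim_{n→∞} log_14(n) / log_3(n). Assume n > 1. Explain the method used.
lim = ln(3) / ln(14) = log_14(3)

Change of base: log_14(n) = ln n / ln 14 and log_3(n) = ln n / ln 3. The ratio is (ln n / ln 14) · (ln 3 / ln n) = ln 3 / ln 14, a constant independent of n. So the limit is ln 3 / ln 14 = log_14(3).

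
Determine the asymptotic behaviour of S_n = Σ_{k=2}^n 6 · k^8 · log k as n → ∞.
S_n ~ 2 · n^9 log n / 3 − 2 · n^9 / 27

By integral comparison, S_n = ∫_1^n 6 · x^8 · log x dx + O(n^8 · log n). For the integral, ∫ x^8 log x dx = n^9 log n / 9 − n^9/81 (integration by parts). Hence S_n ~ 2 · n^9 log n / 3 − 2 · n^9 / 27.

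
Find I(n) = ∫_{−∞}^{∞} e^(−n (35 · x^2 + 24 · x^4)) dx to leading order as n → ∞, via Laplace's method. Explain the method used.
I(n) ~ sqrt(π/(35n))

φ(x) = 35 · x^2 + 24 · x^4 has its unique global minimum at x* = 0 (since φ'(x) = 70x + 96x^3 = 0 only at x = 0 for real x with both coefficients positive, and φ → ∞ as |x| → ∞). At x* = 0, φ(0) = 0 and φ''(0) = 70. Laplace's method then gives
  I(n) ~ sqrt(2π / (n · φ''(0))) · e^(−n φ(0)) = sqrt(2π / (70n)) = sqrt(π/(35n)).
The 24 · x^4 term contributes only at subleading order (an O(1/n) relative correction).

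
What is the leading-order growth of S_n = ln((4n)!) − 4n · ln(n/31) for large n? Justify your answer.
S_n ~ 4n · (ln 124 − 1) + O(ln n)

Stirling: ln((4n)!) = 4n ln(4n) − 4n + O(ln n).
  S_n = 4n ln(4n) − 4n − 4n ln(n/31) + O(ln n)
      = 4n ln(4n) − 4n ln n + 4n ln 31 − 4n + O(ln n)
      = 4n ln 4 + 4n ln 31 − 4n + O(ln n)
      = 4n (ln 124 − 1) + O(ln n).
Numerically ln(124) − 1 ≈ 3.8203.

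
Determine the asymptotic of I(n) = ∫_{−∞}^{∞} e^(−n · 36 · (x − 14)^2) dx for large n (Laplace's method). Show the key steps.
I(n) = sqrt(π/(36n))

Here φ(x) = 36 · (x − 14)^2 has its unique minimum at x* = 14 with φ(x*) = 0 and φ''(x*) = 72. Laplace's method gives
  I(n) ~ e^(−n φ(x*)) · sqrt(2π / (n · φ''(x*))) = sqrt(2π / (72n)) = sqrt(π/(36n)).
This is exact: substituting u = (x − 14)·sqrt(36n) gives I(n) = (1/sqrt(36n)) ∫_{−∞}^{∞} e^(−u^2) du = sqrt(π/(36n)).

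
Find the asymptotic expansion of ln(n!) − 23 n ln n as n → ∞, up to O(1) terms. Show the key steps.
ln(n!) − 23 n ln n = −22 n ln n − n + (1/2) ln(2π n) + O(1/n)

Stirling: ln((n)!) = n ln(n) − n + (1/2) ln(2π·n) + O(1/n).
Here n ln(n) = n ln n.
Subtract 23n ln n: leading term is (1 − 23) n ln n = −22 n ln n. The next term is −n. Then the (1/2) ln(2π·n) correction.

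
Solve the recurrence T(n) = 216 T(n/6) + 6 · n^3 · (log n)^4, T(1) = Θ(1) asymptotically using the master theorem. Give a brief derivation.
T(n) = Θ(n^3 · (log n)^5)

Here log_6 216 = 3 and f(n) = 6 · n^3 · (log n)^4 = Θ(n^(log_6 216) · (log n)^4). This is the extended Case 2 of the master theorem (f matches the critical exponent up to log factors), giving T(n) = Θ(n^(log_6 216) · (log n)^(4+1)) = Θ(n^3 · (log n)^5).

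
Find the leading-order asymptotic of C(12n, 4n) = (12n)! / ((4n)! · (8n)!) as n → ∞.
C(12n, 4n) ~ (27/4)^(4n) · sqrt(3/(4π·4n))

Write N = 4n. Apply Stirling to each factorial:
  (3N)! ~ sqrt(2π·3N) · (3N/e)^(3N),
  N! ~ sqrt(2π N) · (N/e)^N,
  (2N)! ~ sqrt(2π·2N) · (2N/e)^(2N).
The exponential factors combine to (3N)^(3N) / (N^N · (2N)^(2N)) = 3^(3N)/2^(2N) = (3^3/2^2)^N = (27/4)^N.
The square-root prefactors combine to sqrt(2π·3N) / (sqrt(2π N)·sqrt(2π·2N)) = sqrt(3 / (2π·2·N)) = sqrt(3/(4π·4n)).
Substituting N = 4n: C(12n, 4n) ~ (27/4)^(4n) · sqrt(3/(4π·4n)).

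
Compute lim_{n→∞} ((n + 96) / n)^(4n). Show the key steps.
lim = e^384

Rewrite as (1 + 96/n)^(4n). By the standard limit (1 + x/n)^n → e^x, we have (1 + 96/n)^n → e^96, and raising to the 4th power gives e^384.
More precisely, ln[(1 + 96/n)^(4n)] = 4n · ln(1 + 96/n) = 4n · (96/n + O(1/n^2)) = 384 + O(1/n) → 384.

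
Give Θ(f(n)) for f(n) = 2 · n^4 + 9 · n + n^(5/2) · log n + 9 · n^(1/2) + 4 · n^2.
f(n) ∈ Θ(n^4)

Compare the terms by growth order. For large n, n^a · (log n)^b dominates n^a' · (log n)^b' iff a > a', or (a = a' and b > b'). Ranking the 5 terms shows the dominant one is 2 · n^4. Hence f(n) ∈ Θ(n^4).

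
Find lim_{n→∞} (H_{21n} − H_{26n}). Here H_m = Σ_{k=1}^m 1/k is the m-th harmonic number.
lim = ln(21/26)

Euler-Maclaurin gives H_m = ln m + γ + 1/(2m) + O(1/m^2). The γ and O(1/m) terms cancel in the difference:
  H_{21n} − H_{26n} = ln(21n) − ln(26n) + O(1/n) = ln(21/26) + O(1/n).
Hence the limit is ln(21/26).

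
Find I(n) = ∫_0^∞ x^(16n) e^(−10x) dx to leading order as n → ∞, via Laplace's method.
I(n) ~ (sqrt(2π·16n) / 10) · (16n/(10e))^(16n)

Write the integrand as exp(16n ln x − 10x) and set f(x) = 16n ln x − 10x. Then f'(x) = 16n/x − 10 = 0 at x* = 16n/10, and f''(x*) = −16n/x*^2 = −10^2/(16n). Laplace's method (interior maximum) gives
  I(n) ~ e^(f(x*)) · sqrt(2π / |f''(x*)|)
        = exp(16n ln(16n/10) − 16n) · sqrt(2π · 16n / 10^2)
        = (16n/10)^(16n) e^(−16n) · sqrt(2π·16n) / 10
        = (sqrt(2π·16n) / 10) · (16n/(10e))^(16n).
This matches Γ(16n+1)/10^(16n+1) with Stirling applied to Γ.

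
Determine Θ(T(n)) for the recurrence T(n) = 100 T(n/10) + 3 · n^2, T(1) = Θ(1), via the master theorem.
T(n) = Θ(n^2 log n)

log_10 100 = 2, and f(n) = 3 · n^2 = Θ(n^(log_10 100)). This is Case 2 of the master theorem: T(n) = Θ(f(n) · log n) = Θ(n^2 log n).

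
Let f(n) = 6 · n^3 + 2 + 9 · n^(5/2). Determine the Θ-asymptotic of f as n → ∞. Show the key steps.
f(n) ∈ Θ(n^3)

Compare the terms by growth order. For large n, n^a · (log n)^b dominates n^a' · (log n)^b' iff a > a', or (a = a' and b > b'). Ranking the 3 terms shows the dominant one is 6 · n^3. Hence f(n) ∈ Θ(n^3).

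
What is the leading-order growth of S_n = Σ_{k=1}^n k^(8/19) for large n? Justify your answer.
S_n ~ (19/27) · n^(27/19)

Integral comparison: Σ_{k=1}^n k^(8/19) = ∫_0^n x^(8/19) dx + O(n^(8/19)). The integral is n^(1 + 8/19) / (1 + 8/19) = n^((8+19)/19) / ((8+19)/19) = (19/27) · n^(27/19).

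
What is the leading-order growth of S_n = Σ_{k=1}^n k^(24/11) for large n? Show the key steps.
S_n ~ (11/35) · n^(35/11)

Integral comparison: Σ_{k=1}^n k^(24/11) = ∫_0^n x^(24/11) dx + O(n^(24/11)). The integral is n^(1 + 24/11) / (1 + 24/11) = n^((24+11)/11) / ((24+11)/11) = (11/35) · n^(35/11).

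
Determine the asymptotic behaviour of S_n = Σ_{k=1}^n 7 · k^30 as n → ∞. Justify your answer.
S_n ~ 7 · n^31 / 31

By integral comparison (Euler-Maclaurin), Σ_{k=1}^n 7 · k^30 = 7 · ∫_0^n x^30 dx + O(n^30) = 7 · n^31/31 + O(n^30). (Equivalently, Faulhaber's formula gives the same leading term.)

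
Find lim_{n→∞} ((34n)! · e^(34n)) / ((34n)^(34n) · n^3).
lim = 0

Stirling: (34n)! ~ sqrt(2π·34n) · (34n/e)^(34n). Hence
  (34n)! · e^(34n) / (34n)^(34n) ~ sqrt(2π·34n).
Dividing by n^3: sqrt(2π·34n) / n^3 = sqrt(2π·34) · n^((1−6)/2), so the expression behaves like sqrt(2π·34) · n^((1−6)/2) → 0.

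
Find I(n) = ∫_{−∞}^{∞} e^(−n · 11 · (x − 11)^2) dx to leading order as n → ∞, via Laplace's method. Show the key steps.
I(n) = sqrt(π/(11n))

Here φ(x) = 11 · (x − 11)^2 has its unique minimum at x* = 11 with φ(x*) = 0 and φ''(x*) = 22. Laplace's method gives
  I(n) ~ e^(−n φ(x*)) · sqrt(2π / (n · φ''(x*))) = sqrt(2π / (22n)) = sqrt(π/(11n)).
This is exact: substituting u = (x − 11)·sqrt(11n) gives I(n) = (1/sqrt(11n)) ∫_{−∞}^{∞} e^(−u^2) du = sqrt(π/(11n)).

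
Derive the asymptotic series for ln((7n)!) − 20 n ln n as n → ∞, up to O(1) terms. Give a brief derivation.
ln((7n)!) − 20 n ln n = −13 n ln n + 7(ln 7 − 1) n + (1/2) ln(2π·7n) + O(1/n)

Stirling: ln((7n)!) = 7n ln(7n) − 7n + (1/2) ln(2π·7n) + O(1/n).
Expand 7n ln(7n) = 7n (ln n + ln 7) = 7n ln n + 7n ln 7.
Subtract 20n ln n: leading term is (7 − 20) n ln n = −13 n ln n. The next term is 7n ln 7 − 7n = 7(ln 7 − 1) n. Then the (1/2) ln(2π·7n) correction.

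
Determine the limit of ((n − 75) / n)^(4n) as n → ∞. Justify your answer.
lim = e^(−300)

Rewrite as (1 − 75/n)^(4n). By the standard limit (1 + x/n)^n → e^x, we have (1 − 75/n)^n → e^(−75), and raising to the 4th power gives e^(−300).
More precisely, ln[(1 − 75/n)^(4n)] = 4n · ln(1 − 75/n) = 4n · (-75/n + O(1/n^2)) = -300 + O(1/n) → -300.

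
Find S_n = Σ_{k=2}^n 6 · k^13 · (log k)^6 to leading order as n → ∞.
S_n ~ 3 · n^14 · (log n)^6 / 7

By integral comparison, S_n = ∫_1^n 6 · x^13 · (log x)^6 dx + O(n^13 · (log n)^6). For the integral, the leading term of ∫_1^n x^13 (log x)^6 dx is n^14/14 · (log n)^6 (by repeated integration by parts; each step lowers the log-exponent and produces a relatively O(1/log n) correction). Hence S_n ~ 3 · n^14 · (log n)^6 / 7.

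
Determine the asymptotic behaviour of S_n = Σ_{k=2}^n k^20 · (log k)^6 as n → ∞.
S_n ~ n^21 · (log n)^6 / 21

By integral comparison, S_n = ∫_1^n x^20 · (log x)^6 dx + O(n^20 · (log n)^6). For the integral, the leading term of ∫_1^n x^20 (log x)^6 dx is n^21/21 · (log n)^6 (by repeated integration by parts; each step lowers the log-exponent and produces a relatively O(1/log n) correction). Hence S_n ~ n^21 · (log n)^6 / 21.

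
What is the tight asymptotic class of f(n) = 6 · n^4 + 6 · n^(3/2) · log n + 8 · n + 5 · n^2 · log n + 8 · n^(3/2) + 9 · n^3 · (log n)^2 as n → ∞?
f(n) ∈ Θ(n^4)

Compare the terms by growth order. For large n, n^a · (log n)^b dominates n^a' · (log n)^b' iff a > a', or (a = a' and b > b'). Ranking the 6 terms shows the dominant one is 6 · n^4. Hence f(n) ∈ Θ(n^4).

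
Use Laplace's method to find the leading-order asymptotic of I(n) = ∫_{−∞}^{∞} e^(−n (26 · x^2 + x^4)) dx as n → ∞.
I(n) ~ sqrt(π/(26n))

φ(x) = 26 · x^2 + x^4 has its unique global minimum at x* = 0 (since φ'(x) = 52x + 4x^3 = 0 only at x = 0 for real x with both coefficients positive, and φ → ∞ as |x| → ∞). At x* = 0, φ(0) = 0 and φ''(0) = 52. Laplace's method then gives
  I(n) ~ sqrt(2π / (n · φ''(0))) · e^(−n φ(0)) = sqrt(2π / (52n)) = sqrt(π/(26n)).
The x^4 term contributes only at subleading order (an O(1/n) relative correction).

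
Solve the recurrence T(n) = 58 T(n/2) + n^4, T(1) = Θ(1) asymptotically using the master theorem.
T(n) = Θ(n^(log_2 58))

Master theorem: compare f(n) = n^4 to n^(log_2 58) where log_2 58 ≈ 5.858. Since 4 < log_2 58, we have f(n) = O(n^(log_2 58 − ε)) for some ε > 0 — Case 1. Hence T(n) = Θ(n^(log_2 58)).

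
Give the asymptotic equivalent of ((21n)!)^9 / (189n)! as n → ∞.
((21n)!)^9/(189n)! ~ ((2π·21n)^(8/2) / 3) · 9^(−9·21n)  →  0

Write N = 21n. Stirling: N! ~ sqrt(2π N)(N/e)^N and (9N)! ~ sqrt(2π·9N)·(9N/e)^(9N).
  (N!)^9/(9N)! ~ (2π N)^(9/2) (N/e)^(9N) / [sqrt(2π·9N) (9N/e)^(9N)]
     = (2π N)^(9/2) / sqrt(2π·9N) · (N/(9N))^(9N)
     = (2π N)^((9−1)/2) / 3 · 9^(−9N).
Since 9^9 > 1, the factor 9^(−9N) decays exponentially, so the ratio → 0. Substituting N = 21n gives the stated form.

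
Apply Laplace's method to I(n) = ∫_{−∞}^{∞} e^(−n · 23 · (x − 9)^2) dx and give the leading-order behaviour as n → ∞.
I(n) = sqrt(π/(23n))

Here φ(x) = 23 · (x − 9)^2 has its unique minimum at x* = 9 with φ(x*) = 0 and φ''(x*) = 46. Laplace's method gives
  I(n) ~ e^(−n φ(x*)) · sqrt(2π / (n · φ''(x*))) = sqrt(2π / (46n)) = sqrt(π/(23n)).
This is exact: substituting u = (x − 9)·sqrt(23n) gives I(n) = (1/sqrt(23n)) ∫_{−∞}^{∞} e^(−u^2) du = sqrt(π/(23n)).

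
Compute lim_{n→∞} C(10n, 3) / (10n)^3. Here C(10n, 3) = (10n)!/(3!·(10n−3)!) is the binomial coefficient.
lim = 1/3! = 1/6

With N = 10n → ∞: C(N, 3) / N^3 = [N(N−1)…(N−2)] / (3! · N^3) = (1/3!) · 1 · (1 − 1/(10n)) · (1 − 2/(10n)). Each factor → 1 as N → ∞, so the limit is 1/3! = 1/6.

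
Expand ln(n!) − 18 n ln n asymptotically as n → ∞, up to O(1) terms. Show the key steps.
ln(n!) − 18 n ln n = −17 n ln n − n + (1/2) ln(2π n) + O(1/n)

Stirling: ln((n)!) = n ln(n) − n + (1/2) ln(2π·n) + O(1/n).
Here n ln(n) = n ln n.
Subtract 18n ln n: leading term is (1 − 18) n ln n = −17 n ln n. The next term is −n. Then the (1/2) ln(2π·n) correction.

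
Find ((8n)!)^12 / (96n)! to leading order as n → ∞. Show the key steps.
((8n)!)^12/(96n)! ~ ((2π·8n)^(11/2) / sqrt(12)) · 12^(−12·8n)  →  0

Write N = 8n. Stirling: N! ~ sqrt(2π N)(N/e)^N and (12N)! ~ sqrt(2π·12N)·(12N/e)^(12N).
  (N!)^12/(12N)! ~ (2π N)^(12/2) (N/e)^(12N) / [sqrt(2π·12N) (12N/e)^(12N)]
     = (2π N)^(12/2) / sqrt(2π·12N) · (N/(12N))^(12N)
     = (2π N)^((12−1)/2) / sqrt(12) · 12^(−12N).
Since 12^12 > 1, the factor 12^(−12N) decays exponentially, so the ratio → 0. Substituting N = 8n gives the stated form.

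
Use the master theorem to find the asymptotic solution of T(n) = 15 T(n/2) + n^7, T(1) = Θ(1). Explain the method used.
T(n) = Θ(n^7)

log_2 15 ≈ 3.907. f(n) = n^7 dominates n^(log_2 15) since 7 > 3.907, and the regularity condition a·f(n/b) = 15·(n/2)^7 = (15/128)·n^7 ≤ c·f(n) holds with c = 15/128 ≈ 0.117 < 1. So this is Case 3: T(n) = Θ(f(n)) = Θ(n^7).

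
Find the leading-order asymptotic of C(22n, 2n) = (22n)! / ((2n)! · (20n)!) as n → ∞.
C(22n, 2n) ~ (285311670611/10000000000)^(2n) · sqrt(11/(20π·2n))

Write N = 2n. Apply Stirling to each factorial:
  (11N)! ~ sqrt(2π·11N) · (11N/e)^(11N),
  N! ~ sqrt(2π N) · (N/e)^N,
  (10N)! ~ sqrt(2π·10N) · (10N/e)^(10N).
The exponential factors combine to (11N)^(11N) / (N^N · (10N)^(10N)) = 11^(11N)/10^(10N) = (11^11/10^10)^N = (285311670611/10000000000)^N.
The square-root prefactors combine to sqrt(2π·11N) / (sqrt(2π N)·sqrt(2π·10N)) = sqrt(11 / (2π·10·N)) = sqrt(11/(20π·2n)).
Substituting N = 2n: C(22n, 2n) ~ (285311670611/10000000000)^(2n) · sqrt(11/(20π·2n)).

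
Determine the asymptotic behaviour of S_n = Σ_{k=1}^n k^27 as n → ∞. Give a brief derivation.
S_n ~ n^28 / 28

By integral comparison (Euler-Maclaurin), Σ_{k=1}^n k^27 = ∫_0^n x^27 dx + O(n^27) = n^28/28 + O(n^27). (Equivalently, Faulhaber's formula gives the same leading term.)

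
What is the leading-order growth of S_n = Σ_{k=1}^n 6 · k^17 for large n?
S_n ~ n^18 / 3

By integral comparison (Euler-Maclaurin), Σ_{k=1}^n 6 · k^17 = 6 · ∫_0^n x^17 dx + O(n^17) = 6 · n^18/18 = n^18 / 3 + O(n^17). (Equivalently, Faulhaber's formula gives the same leading term.)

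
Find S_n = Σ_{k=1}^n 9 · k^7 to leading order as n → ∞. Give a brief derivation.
S_n ~ 9 · n^8 / 8

By integral comparison (Euler-Maclaurin), Σ_{k=1}^n 9 · k^7 = 9 · ∫_0^n x^7 dx + O(n^7) = 9 · n^8/8 + O(n^7). (Equivalently, Faulhaber's formula gives the same leading term.)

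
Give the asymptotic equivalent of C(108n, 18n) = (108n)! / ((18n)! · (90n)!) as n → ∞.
C(108n, 18n) ~ (46656/3125)^(18n) · sqrt(3/(5π·18n))

Write N = 18n. Apply Stirling to each factorial:
  (6N)! ~ sqrt(2π·6N) · (6N/e)^(6N),
  N! ~ sqrt(2π N) · (N/e)^N,
  (5N)! ~ sqrt(2π·5N) · (5N/e)^(5N).
The exponential factors combine to (6N)^(6N) / (N^N · (5N)^(5N)) = 6^(6N)/5^(5N) = (6^6/5^5)^N = (46656/3125)^N.
The square-root prefactors combine to sqrt(2π·6N) / (sqrt(2π N)·sqrt(2π·5N)) = sqrt(6 / (2π·5·N)) = sqrt(3/(5π·18n)).
Substituting N = 18n: C(108n, 18n) ~ (46656/3125)^(18n) · sqrt(3/(5π·18n)).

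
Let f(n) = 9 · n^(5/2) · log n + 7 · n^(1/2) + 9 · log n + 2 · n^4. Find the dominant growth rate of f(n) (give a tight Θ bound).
f(n) ∈ Θ(n^4)

Compare the terms by growth order. For large n, n^a · (log n)^b dominates n^a' · (log n)^b' iff a > a', or (a = a' and b > b'). Ranking the 4 terms shows the dominant one is 2 · n^4. Hence f(n) ∈ Θ(n^4).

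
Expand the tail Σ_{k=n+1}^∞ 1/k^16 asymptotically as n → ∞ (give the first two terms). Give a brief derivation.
Σ_{k>n} 1/k^16 = 1/(15 · n^15) − 1/(2 · n^16) + O(1/n^17)

Compare to the integral: ∫_{n}^∞ x^(−16) dx = [−x^(−15)/15]_{n}^∞ = 1/((16−1)·n^15). The Euler-Maclaurin correction adds −f(n)/2 = −1/(2·n^16). Euler-Maclaurin then gives
  Σ_{k>n} 1/k^16 = ∫_{n}^∞ dx/x^16 − 1/(2·n^16) + O(1/n^17).
(Equivalently this is ζ(16) − Σ_{k≤n} 1/k^16.)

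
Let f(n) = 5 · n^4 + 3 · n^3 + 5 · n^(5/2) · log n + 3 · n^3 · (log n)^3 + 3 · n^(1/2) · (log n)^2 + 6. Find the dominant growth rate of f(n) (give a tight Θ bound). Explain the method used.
f(n) ∈ Θ(n^4)

Compare the terms by growth order. For large n, n^a · (log n)^b dominates n^a' · (log n)^b' iff a > a', or (a = a' and b > b'). Ranking the 6 terms shows the dominant one is 5 · n^4. Hence f(n) ∈ Θ(n^4).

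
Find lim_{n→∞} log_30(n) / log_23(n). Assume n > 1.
lim = ln(23) / ln(30) = log_30(23)

Change of base: log_30(n) = ln n / ln 30 and log_23(n) = ln n / ln 23. The ratio is (ln n / ln 30) · (ln 23 / ln n) = ln 23 / ln 30, a constant independent of n. So the limit is ln 23 / ln 30 = log_30(23).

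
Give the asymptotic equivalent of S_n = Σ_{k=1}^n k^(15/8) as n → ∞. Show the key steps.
S_n ~ (8/23) · n^(23/8)

Integral comparison: Σ_{k=1}^n k^(15/8) = ∫_0^n x^(15/8) dx + O(n^(15/8)). The integral is n^(1 + 15/8) / (1 + 15/8) = n^((15+8)/8) / ((15+8)/8) = (8/23) · n^(23/8).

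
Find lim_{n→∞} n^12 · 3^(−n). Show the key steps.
lim = 0

Exponentials with base > 1 dominate every fixed polynomial: for any fixed c, n^c / 3^n → 0 as n → ∞ (e.g. by the ratio test, or by writing 3^n = e^(n ln 3) and noting e^(n ln 3) / n^c → ∞). Hence n^12 · 3^(−n) = n^12 / 3^n → 0.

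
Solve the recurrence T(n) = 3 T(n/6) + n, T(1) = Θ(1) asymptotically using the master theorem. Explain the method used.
T(n) = Θ(n)

log_6 3 ≈ 0.613. f(n) = n dominates n^(log_6 3) since 1 > 0.613, and the regularity condition a·f(n/b) = 3·(n/6)^1 = (3/6)·n ≤ c·f(n) holds with c = 3/6 ≈ 0.5 < 1. So this is Case 3: T(n) = Θ(f(n)) = Θ(n).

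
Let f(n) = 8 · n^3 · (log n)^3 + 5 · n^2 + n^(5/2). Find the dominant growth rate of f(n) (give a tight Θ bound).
f(n) ∈ Θ(n^3 · (log n)^3)

Compare the terms by growth order. For large n, n^a · (log n)^b dominates n^a' · (log n)^b' iff a > a', or (a = a' and b > b'). Ranking the 3 terms shows the dominant one is 8 · n^3 · (log n)^3. Hence f(n) ∈ Θ(n^3 · (log n)^3).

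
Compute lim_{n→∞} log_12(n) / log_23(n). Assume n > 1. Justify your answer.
lim = ln(23) / ln(12) = log_12(23)

Change of base: log_12(n) = ln n / ln 12 and log_23(n) = ln n / ln 23. The ratio is (ln n / ln 12) · (ln 23 / ln n) = ln 23 / ln 12, a constant independent of n. So the limit is ln 23 / ln 12 = log_12(23).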